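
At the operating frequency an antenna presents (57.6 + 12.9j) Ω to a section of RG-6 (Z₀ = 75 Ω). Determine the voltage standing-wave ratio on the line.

VSWR ≈ 1.39

Γ = (Z_L − Z_0)/(Z_L + Z_0) = (-17.4 + j12.9)/(132.6 + j12.9)
|Γ| = 21.7/133 = 0.163
VSWR = (1 + |Γ|)/(1 − |Γ|) = 1.16/0.837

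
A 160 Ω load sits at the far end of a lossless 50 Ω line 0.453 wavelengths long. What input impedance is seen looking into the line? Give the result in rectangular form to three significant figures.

βl = 2π × 0.453 = 163°
tan(βl) = tan(163°) = -0.304
Z_in = Z_0·(Z_L + jZ_0·tanβl)/(Z_0 + jZ_L·tanβl)
     = 50·(160 − j15.2)/(50 − j48.7)

Z_in ≈ 89.8 + j72.2 Ω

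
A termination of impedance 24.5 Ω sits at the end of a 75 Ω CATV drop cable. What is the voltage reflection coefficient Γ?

Γ = -0.508

Γ = (Z_L − Z_0)/(Z_L + Z_0) = (24.5 − 75)/(24.5 + 75) = -50.5/99.5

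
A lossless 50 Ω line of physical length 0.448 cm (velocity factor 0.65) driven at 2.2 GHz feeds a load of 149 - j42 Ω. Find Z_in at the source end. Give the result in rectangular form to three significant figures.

Z_in ≈ 63.8 − j69 Ω

λ = v/f = 0.65·c / 2.2 GHz = 0.0886 m
βl = 2π·l/λ = 2π × 0.0505 = 18.2°
tan(βl) = tan(18.2°) = 0.329
Z_in = Z_0·(Z_L + jZ_0·tanβl)/(Z_0 + jZ_L·tanβl)
     = 50·(149 − j25.6)/(63.8 + j49)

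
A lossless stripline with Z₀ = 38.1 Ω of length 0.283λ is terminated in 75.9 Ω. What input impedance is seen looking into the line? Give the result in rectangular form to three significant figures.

Z_in ≈ 19.8 + j5.93 Ω

βl = 2π × 0.283 = 102°
tan(βl) = tan(102°) = -4.75
Z_in = Z_0·(Z_L + jZ_0·tanβl)/(Z_0 + jZ_L·tanβl)
     = 38.1·(75.9 − j181)/(38.1 − j361)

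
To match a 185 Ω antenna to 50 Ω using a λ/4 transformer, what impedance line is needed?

Z_qwt = √(Z_0·R_L) = √(50 × 185) = √9250

Z_qwt ≈ 96.2 Ω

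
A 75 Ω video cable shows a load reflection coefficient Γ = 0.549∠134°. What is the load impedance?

Z_L = Z_0·(1 + Γ)/(1 − Γ) = 75·(0.619 + j0.395)/(1.38 − j0.395)

Z_L ≈ 25.4 + j28.7 Ω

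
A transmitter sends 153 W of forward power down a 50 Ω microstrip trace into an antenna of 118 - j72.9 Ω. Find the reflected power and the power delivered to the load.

P_reflected ≈ 45.3 W; P_delivered ≈ 108 W

|Γ| = |(68 − j72.9)/(168 − j72.9)| = 0.544
|Γ|² = 0.296
P_refl = |Γ|²·P_inc = 45.3 W, P_del = (1 − |Γ|²)·P_inc = 108 W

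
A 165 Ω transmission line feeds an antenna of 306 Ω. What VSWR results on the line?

VSWR ≈ 1.85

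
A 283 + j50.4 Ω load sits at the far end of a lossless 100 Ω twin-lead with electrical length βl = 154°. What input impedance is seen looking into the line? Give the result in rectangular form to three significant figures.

tan(βl) = tan(154°) = -0.488
Z_in = Z_0·(Z_L + jZ_0·tanβl)/(Z_0 + jZ_L·tanβl)
     = 100·(283 + j1.63)/(125 − j138)

Z_in ≈ 101 + j114 Ω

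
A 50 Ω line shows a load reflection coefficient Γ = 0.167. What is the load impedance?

Z_L = Z_0·(1 + Γ)/(1 − Γ) = 50·(1.17)/(0.833)

Z_L ≈ 70 Ω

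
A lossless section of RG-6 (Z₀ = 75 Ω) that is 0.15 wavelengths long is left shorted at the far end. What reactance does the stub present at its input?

βl = 2π × 0.15 = 54°
tan(βl) = 1.38
For a shorted stub, Z_in = jZ_0·tan(βl)

X_in ≈ 103 Ω (inductive)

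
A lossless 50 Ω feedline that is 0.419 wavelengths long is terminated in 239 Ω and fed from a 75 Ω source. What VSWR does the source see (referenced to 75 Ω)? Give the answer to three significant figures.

VSWR ≈ 4.16

βl = 2π × 0.419 = 151°
tan(βl) = -0.558
Z_in = Z_0·(Z_L + jZ_0·tanβl)/(Z_0 + jZ_L·tanβl) = 38.6 + j75.1 Ω
Γ_s = (Z_in − Z_s)/(Z_in + Z_s) = (-36.4 + j75.1)/(114 + j75.1), |Γ_s| = 0.613
VSWR = (1 + |Γ_s|)/(1 − |Γ_s|)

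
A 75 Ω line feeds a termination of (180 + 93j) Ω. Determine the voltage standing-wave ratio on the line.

VSWR ≈ 3.14

Γ = (Z_L − Z_0)/(Z_L + Z_0) = (105 + j93)/(255 + j93)
|Γ| = 140/271 = 0.517
VSWR = (1 + |Γ|)/(1 − |Γ|) = 1.52/0.483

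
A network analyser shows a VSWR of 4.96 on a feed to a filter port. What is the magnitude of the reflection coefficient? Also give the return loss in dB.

|Γ| ≈ 0.664; return loss ≈ 3.55 dB

|Γ| = (S − 1)/(S + 1) = (4.96 − 1)/(4.96 + 1) = 3.96/5.96
RL = −20·log₁₀|Γ| = −20·log₁₀(0.664)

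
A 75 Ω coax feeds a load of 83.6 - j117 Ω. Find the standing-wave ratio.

Γ = (Z_L − Z_0)/(Z_L + Z_0) = (8.6 − j117)/(158.6 − j117)
|Γ| = 117/197 = 0.595
VSWR = (1 + |Γ|)/(1 − |Γ|) = 1.6/0.405

VSWR ≈ 3.94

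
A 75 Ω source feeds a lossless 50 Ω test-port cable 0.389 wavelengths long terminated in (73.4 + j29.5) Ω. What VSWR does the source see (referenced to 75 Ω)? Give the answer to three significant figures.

VSWR ≈ 2.43

βl = 2π × 0.389 = 140°
tan(βl) = -0.838
Z_in = Z_0·(Z_L + jZ_0·tanβl)/(Z_0 + jZ_L·tanβl) = 33.3 + j19.2 Ω
Γ_s = (Z_in − Z_s)/(Z_in + Z_s) = (-41.7 + j19.2)/(108 + j19.2), |Γ_s| = 0.417
VSWR = (1 + |Γ_s|)/(1 − |Γ_s|)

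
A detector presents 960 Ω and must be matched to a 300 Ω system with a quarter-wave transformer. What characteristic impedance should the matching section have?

Z_qwt = √(Z_0·R_L) = √(300 × 960) = √288000

Z_qwt ≈ 537 Ω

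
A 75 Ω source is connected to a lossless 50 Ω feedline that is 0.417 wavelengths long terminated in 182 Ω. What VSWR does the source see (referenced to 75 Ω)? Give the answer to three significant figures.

βl = 2π × 0.417 = 150°
tan(βl) = -0.575
Z_in = Z_0·(Z_L + jZ_0·tanβl)/(Z_0 + jZ_L·tanβl) = 45 + j65.5 Ω
Γ_s = (Z_in − Z_s)/(Z_in + Z_s) = (-30 + j65.5)/(120 + j65.5), |Γ_s| = 0.527
VSWR = (1 + |Γ_s|)/(1 − |Γ_s|)

VSWR ≈ 3.22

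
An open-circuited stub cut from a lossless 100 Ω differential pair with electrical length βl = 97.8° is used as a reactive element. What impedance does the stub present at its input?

Z_in ≈ +j13.7 Ω

tan(βl) = -7.3
For an open-circuited stub, Z_in = −jZ_0·cot(βl) = −jZ_0/tan(βl)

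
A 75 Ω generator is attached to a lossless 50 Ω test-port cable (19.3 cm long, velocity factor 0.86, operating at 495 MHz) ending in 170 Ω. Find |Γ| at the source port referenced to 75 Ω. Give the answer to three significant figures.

λ = v/f = 0.86·c / 495 MHz = 0.521 m
βl = 2π·l/λ = 2π × 0.37 = 133°
tan(βl) = -1.06
Z_in = Z_0·(Z_L + jZ_0·tanβl)/(Z_0 + jZ_L·tanβl) = 25.8 + j40 Ω
Γ_s = (Z_in − Z_s)/(Z_in + Z_s) = (-49.2 + j40)/(101 + j40), |Γ_s| = 0.585

|Γ| ≈ 0.585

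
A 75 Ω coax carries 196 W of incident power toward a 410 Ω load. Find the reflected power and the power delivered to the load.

P_reflected ≈ 93.5 W; P_delivered ≈ 102 W

Γ = (410 − 75)/(410 + 75) = 0.691
|Γ|² = 0.477
P_refl = |Γ|²·P_inc = 93.5 W, P_del = (1 − |Γ|²)·P_inc = 102 W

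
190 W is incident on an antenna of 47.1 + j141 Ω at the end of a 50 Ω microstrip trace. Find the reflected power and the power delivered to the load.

|Γ| = |(-2.9 + j141)/(97.1 + j141)| = 0.824
|Γ|² = 0.679
P_refl = |Γ|²·P_inc = 129 W, P_del = (1 − |Γ|²)·P_inc = 61.1 W

P_reflected ≈ 129 W; P_delivered ≈ 61.1 W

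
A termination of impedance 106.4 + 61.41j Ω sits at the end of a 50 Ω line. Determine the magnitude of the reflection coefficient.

Γ = (Z_L − Z_0)/(Z_L + Z_0) = (56.4 + j61.41)/(156.4 + j61.41)
|Γ| = 83.4/168

|Γ| ≈ 0.496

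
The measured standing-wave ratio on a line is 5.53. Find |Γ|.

|Γ| ≈ 0.694

|Γ| = (S − 1)/(S + 1) = (5.53 − 1)/(5.53 + 1) = 4.53/6.53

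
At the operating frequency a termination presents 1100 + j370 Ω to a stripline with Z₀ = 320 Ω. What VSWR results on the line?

Γ = (Z_L − Z_0)/(Z_L + Z_0) = (780 + j370)/(1420 + j370)
|Γ| = 863/1470 = 0.588
VSWR = (1 + |Γ|)/(1 − |Γ|) = 1.59/0.412

VSWR ≈ 3.86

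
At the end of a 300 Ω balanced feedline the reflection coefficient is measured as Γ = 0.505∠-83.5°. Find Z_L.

Z_L ≈ 196 − j264 Ω

Z_L = Z_0·(1 + Γ)/(1 − Γ) = 300·(1.06 − j0.502)/(0.943 + j0.502)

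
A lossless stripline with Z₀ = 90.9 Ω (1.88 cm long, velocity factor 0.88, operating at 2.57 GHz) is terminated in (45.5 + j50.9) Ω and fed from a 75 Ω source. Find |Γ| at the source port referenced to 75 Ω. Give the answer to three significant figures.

λ = v/f = 0.88·c / 2.57 GHz = 0.103 m
βl = 2π·l/λ = 2π × 0.183 = 65.9°
tan(βl) = 2.23
Z_in = Z_0·(Z_L + jZ_0·tanβl)/(Z_0 + jZ_L·tanβl) = 208 − j87.3 Ω
Γ_s = (Z_in − Z_s)/(Z_in + Z_s) = (133 − j87.3)/(283 − j87.3), |Γ_s| = 0.537

|Γ| ≈ 0.537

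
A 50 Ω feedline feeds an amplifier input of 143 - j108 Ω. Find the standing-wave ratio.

Γ = (Z_L − Z_0)/(Z_L + Z_0) = (93 − j108)/(193 − j108)
|Γ| = 143/221 = 0.644
VSWR = (1 + |Γ|)/(1 − |Γ|) = 1.64/0.356

VSWR ≈ 4.62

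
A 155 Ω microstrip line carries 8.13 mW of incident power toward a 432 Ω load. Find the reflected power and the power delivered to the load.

Γ = (432 − 155)/(432 + 155) = 0.472
|Γ|² = 0.223
P_refl = |Γ|²·P_inc = 1.81 mW, P_del = (1 − |Γ|²)·P_inc = 6.32 mW

P_reflected ≈ 1.81 mW; P_delivered ≈ 6.32 mW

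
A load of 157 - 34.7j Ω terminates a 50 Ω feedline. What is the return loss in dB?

RL ≈ 5.42 dB

Γ = (107 − j34.7)/(207 − j34.7), |Γ| = 0.536
RL = −20·log₁₀|Γ| = −20·log₁₀(0.536)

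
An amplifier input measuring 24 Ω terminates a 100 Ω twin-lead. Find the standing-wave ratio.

Γ = (24 − 100)/(24 + 100) = -0.613
VSWR = (1 + 0.613)/(1 − 0.613)

VSWR ≈ 4.17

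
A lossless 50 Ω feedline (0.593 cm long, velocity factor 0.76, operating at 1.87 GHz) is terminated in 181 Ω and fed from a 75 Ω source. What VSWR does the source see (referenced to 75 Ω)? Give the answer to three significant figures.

VSWR ≈ 2.71

λ = v/f = 0.76·c / 1.87 GHz = 0.122 m
βl = 2π·l/λ = 2π × 0.0486 = 17.5°
tan(βl) = 0.315
Z_in = Z_0·(Z_L + jZ_0·tanβl)/(Z_0 + jZ_L·tanβl) = 86.4 − j82.9 Ω
Γ_s = (Z_in − Z_s)/(Z_in + Z_s) = (11.4 − j82.9)/(161 − j82.9), |Γ_s| = 0.461
VSWR = (1 + |Γ_s|)/(1 − |Γ_s|)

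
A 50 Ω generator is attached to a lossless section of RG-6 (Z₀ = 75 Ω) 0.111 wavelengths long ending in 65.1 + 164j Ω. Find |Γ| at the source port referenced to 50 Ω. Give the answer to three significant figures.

βl = 2π × 0.111 = 40°
tan(βl) = 0.838
Z_in = Z_0·(Z_L + jZ_0·tanβl)/(Z_0 + jZ_L·tanβl) = 90.7 − j193 Ω
Γ_s = (Z_in − Z_s)/(Z_in + Z_s) = (40.7 − j193)/(141 − j193), |Γ_s| = 0.826

|Γ| ≈ 0.826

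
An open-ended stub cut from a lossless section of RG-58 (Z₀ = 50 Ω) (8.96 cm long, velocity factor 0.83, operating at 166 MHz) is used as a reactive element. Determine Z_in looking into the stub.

λ = v/f = 0.83·c / 166 MHz = 1.5 m
βl = 2π·l/λ = 2π × 0.0597 = 21.5°
tan(βl) = 0.394
For an open-ended stub, Z_in = −jZ_0·cot(βl) = −jZ_0/tan(βl)

Z_in ≈ −j127 Ω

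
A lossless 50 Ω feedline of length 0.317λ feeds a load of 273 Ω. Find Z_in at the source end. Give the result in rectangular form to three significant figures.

Z_in ≈ 10.9 + j21.5 Ω

βl = 2π × 0.317 = 114°
tan(βl) = tan(114°) = -2.23
Z_in = Z_0·(Z_L + jZ_0·tanβl)/(Z_0 + jZ_L·tanβl)
     = 50·(273 − j112)/(50 − j610)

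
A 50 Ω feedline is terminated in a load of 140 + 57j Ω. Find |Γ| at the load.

Γ = (Z_L − Z_0)/(Z_L + Z_0) = (90 + j57)/(190 + j57)
|Γ| = 107/198

|Γ| ≈ 0.537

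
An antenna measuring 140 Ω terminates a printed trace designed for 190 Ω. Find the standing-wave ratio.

VSWR ≈ 1.36

Γ = (140 − 190)/(140 + 190) = -0.152
VSWR = (1 + 0.152)/(1 − 0.152)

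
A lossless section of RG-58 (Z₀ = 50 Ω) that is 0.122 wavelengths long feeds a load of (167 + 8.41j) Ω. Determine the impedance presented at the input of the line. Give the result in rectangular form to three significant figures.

βl = 2π × 0.122 = 43.9°
tan(βl) = tan(43.9°) = 0.963
Z_in = Z_0·(Z_L + jZ_0·tanβl)/(Z_0 + jZ_L·tanβl)
     = 50·(167 + j56.6)/(41.9 + j161)

Z_in ≈ 29.1 − j44.3 Ω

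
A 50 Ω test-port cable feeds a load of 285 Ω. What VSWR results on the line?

VSWR ≈ 5.7

Γ = (285 − 50)/(285 + 50) = 0.701
VSWR = (1 + 0.701)/(1 − 0.701)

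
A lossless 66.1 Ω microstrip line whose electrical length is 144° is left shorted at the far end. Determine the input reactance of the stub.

X_in ≈ -48 Ω (capacitive)

tan(βl) = -0.727
For a shorted stub, Z_in = jZ_0·tan(βl)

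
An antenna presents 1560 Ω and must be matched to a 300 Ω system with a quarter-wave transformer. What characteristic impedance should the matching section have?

Z_qwt = √(Z_0·R_L) = √(300 × 1560) = √468000

Z_qwt ≈ 684 Ω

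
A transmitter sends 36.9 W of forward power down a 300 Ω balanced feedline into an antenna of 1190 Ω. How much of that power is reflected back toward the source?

Γ = (1190 − 300)/(1190 + 300) = 0.597
|Γ|² = 0.357
P_refl = |Γ|²·P_inc = 13.2 W, P_del = (1 − |Γ|²)·P_inc = 23.7 W

P_reflected ≈ 13.2 W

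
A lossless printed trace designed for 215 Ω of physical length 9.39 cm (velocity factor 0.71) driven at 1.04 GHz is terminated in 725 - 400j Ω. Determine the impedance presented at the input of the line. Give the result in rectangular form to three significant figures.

Z_in ≈ 730 + j397 Ω

λ = v/f = 0.71·c / 1.04 GHz = 0.205 m
βl = 2π·l/λ = 2π × 0.458 = 165°
tan(βl) = tan(165°) = -0.267
Z_in = Z_0·(Z_L + jZ_0·tanβl)/(Z_0 + jZ_L·tanβl)
     = 215·(725 − j457)/(108 − j194)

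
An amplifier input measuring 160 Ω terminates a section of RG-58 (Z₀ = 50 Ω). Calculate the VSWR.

VSWR ≈ 3.2

Γ = (160 − 50)/(160 + 50) = 0.524
VSWR = (1 + 0.524)/(1 − 0.524)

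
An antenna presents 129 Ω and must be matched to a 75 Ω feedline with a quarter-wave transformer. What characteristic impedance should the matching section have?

Z_qwt = √(Z_0·R_L) = √(75 × 129) = √9675

Z_qwt ≈ 98.4 Ω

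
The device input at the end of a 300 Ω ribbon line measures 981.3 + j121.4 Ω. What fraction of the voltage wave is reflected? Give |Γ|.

Γ = (Z_L − Z_0)/(Z_L + Z_0) = (681.3 + j121.4)/(1281 + j121.4)
|Γ| = 692/1290

|Γ| ≈ 0.538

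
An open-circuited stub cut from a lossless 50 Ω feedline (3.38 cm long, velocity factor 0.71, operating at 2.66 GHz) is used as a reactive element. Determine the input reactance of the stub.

λ = v/f = 0.71·c / 2.66 GHz = 0.0801 m
βl = 2π·l/λ = 2π × 0.422 = 152°
tan(βl) = -0.533
For an open-circuited stub, Z_in = −jZ_0·cot(βl) = −jZ_0/tan(βl)

X_in ≈ 93.9 Ω (inductive)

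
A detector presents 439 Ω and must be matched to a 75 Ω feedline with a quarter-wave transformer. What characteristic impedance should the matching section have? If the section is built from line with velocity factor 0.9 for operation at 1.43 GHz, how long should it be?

Z_qwt = √(Z_0·R_L) = √(75 × 439) = √32920
λ = 0.9·c/f = 0.189 m, so l = λ/4 = 0.0472 m

Z_qwt ≈ 181 Ω; length ≈ 4.72 cm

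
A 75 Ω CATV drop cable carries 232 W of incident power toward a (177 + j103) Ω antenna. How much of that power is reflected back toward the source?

|Γ| = |(102 + j103)/(252 + j103)| = 0.532
|Γ|² = 0.284
P_refl = |Γ|²·P_inc = 65.8 W, P_del = (1 − |Γ|²)·P_inc = 166 W

P_reflected ≈ 65.8 W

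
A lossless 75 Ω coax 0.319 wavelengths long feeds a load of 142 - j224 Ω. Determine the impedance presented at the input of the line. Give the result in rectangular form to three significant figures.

βl = 2π × 0.319 = 115°
tan(βl) = tan(115°) = -2.16
Z_in = Z_0·(Z_L + jZ_0·tanβl)/(Z_0 + jZ_L·tanβl)
     = 75·(142 − j386)/(-409 − j307)

Z_in ≈ 17.3 + j57.8 Ω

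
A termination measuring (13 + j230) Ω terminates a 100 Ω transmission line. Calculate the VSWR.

VSWR ≈ 48.5

Γ = (Z_L − Z_0)/(Z_L + Z_0) = (-87 + j230)/(113 + j230)
|Γ| = 246/256 = 0.96
VSWR = (1 + |Γ|)/(1 − |Γ|) = 1.96/0.0404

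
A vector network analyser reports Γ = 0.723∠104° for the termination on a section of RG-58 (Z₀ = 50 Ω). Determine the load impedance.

Z_L ≈ 12.7 + j37.5 Ω

Z_L = Z_0·(1 + Γ)/(1 − Γ) = 50·(0.825 + j0.702)/(1.17 − j0.702)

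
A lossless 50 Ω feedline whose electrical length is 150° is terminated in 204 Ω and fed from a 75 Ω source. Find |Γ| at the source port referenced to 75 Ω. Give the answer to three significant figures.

tan(βl) = -0.577
Z_in = Z_0·(Z_L + jZ_0·tanβl)/(Z_0 + jZ_L·tanβl) = 41.5 + j69 Ω
Γ_s = (Z_in − Z_s)/(Z_in + Z_s) = (-33.5 + j69)/(117 + j69), |Γ_s| = 0.566

|Γ| ≈ 0.566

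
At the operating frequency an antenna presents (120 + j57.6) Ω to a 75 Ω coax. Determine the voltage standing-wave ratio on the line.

VSWR ≈ 2.12

Γ = (Z_L − Z_0)/(Z_L + Z_0) = (45 + j57.6)/(195 + j57.6)
|Γ| = 73.1/203 = 0.359
VSWR = (1 + |Γ|)/(1 − |Γ|) = 1.36/0.641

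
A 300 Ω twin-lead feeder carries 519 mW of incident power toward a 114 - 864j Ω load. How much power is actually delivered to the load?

|Γ| = |(-186 − j864)/(414 − j864)| = 0.922
|Γ|² = 0.851
P_refl = |Γ|²·P_inc = 442 mW, P_del = (1 − |Γ|²)·P_inc = 77.4 mW

P_delivered ≈ 77.4 mW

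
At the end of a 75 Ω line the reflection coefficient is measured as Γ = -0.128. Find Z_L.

Z_L ≈ 58 Ω

Z_L = Z_0·(1 + Γ)/(1 − Γ) = 75·(0.872)/(1.13)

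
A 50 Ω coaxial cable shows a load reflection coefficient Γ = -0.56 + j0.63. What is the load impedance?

Z_L ≈ 5.11 + j22.3 Ω

Z_L = Z_0·(1 + Γ)/(1 − Γ) = 50·(0.44 + j0.63)/(1.56 − j0.63)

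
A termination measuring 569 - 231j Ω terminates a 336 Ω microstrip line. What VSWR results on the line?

VSWR ≈ 2.08

Γ = (Z_L − Z_0)/(Z_L + Z_0) = (233 − j231)/(905 − j231)
|Γ| = 328/934 = 0.351
VSWR = (1 + |Γ|)/(1 − |Γ|) = 1.35/0.649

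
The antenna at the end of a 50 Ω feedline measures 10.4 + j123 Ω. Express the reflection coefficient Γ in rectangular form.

Γ ≈ 0.678 + j0.655

Γ = (Z_L − Z_0)/(Z_L + Z_0) = (-39.6 + j123)/(60.4 + j123)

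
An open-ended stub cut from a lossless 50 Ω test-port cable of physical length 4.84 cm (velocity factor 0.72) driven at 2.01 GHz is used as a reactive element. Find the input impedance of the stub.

Z_in ≈ +j155 Ω

λ = v/f = 0.72·c / 2.01 GHz = 0.107 m
βl = 2π·l/λ = 2π × 0.45 = 162°
tan(βl) = -0.322
For an open-ended stub, Z_in = −jZ_0·cot(βl) = −jZ_0/tan(βl)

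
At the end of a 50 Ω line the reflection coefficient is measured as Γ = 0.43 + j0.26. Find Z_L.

Z_L = Z_0·(1 + Γ)/(1 − Γ) = 50·(1.43 + j0.26)/(0.57 − j0.26)

Z_L ≈ 95.2 + j66.2 Ω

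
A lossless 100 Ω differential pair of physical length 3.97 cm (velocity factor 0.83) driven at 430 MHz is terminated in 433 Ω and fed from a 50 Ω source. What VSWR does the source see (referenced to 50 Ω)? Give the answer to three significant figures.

λ = v/f = 0.83·c / 430 MHz = 0.579 m
βl = 2π·l/λ = 2π × 0.0686 = 24.7°
tan(βl) = 0.46
Z_in = Z_0·(Z_L + jZ_0·tanβl)/(Z_0 + jZ_L·tanβl) = 106 − j164 Ω
Γ_s = (Z_in − Z_s)/(Z_in + Z_s) = (55.7 − j164)/(156 − j164), |Γ_s| = 0.767
VSWR = (1 + |Γ_s|)/(1 − |Γ_s|)

VSWR ≈ 7.57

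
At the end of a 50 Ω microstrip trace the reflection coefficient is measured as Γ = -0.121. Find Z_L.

Z_L = Z_0·(1 + Γ)/(1 − Γ) = 50·(0.879)/(1.12)

Z_L ≈ 39.2 Ω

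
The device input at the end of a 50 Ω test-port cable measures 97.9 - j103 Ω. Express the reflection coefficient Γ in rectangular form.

Γ ≈ 0.545 − j0.317

Γ = (Z_L − Z_0)/(Z_L + Z_0) = (47.9 − j103)/(147.9 − j103)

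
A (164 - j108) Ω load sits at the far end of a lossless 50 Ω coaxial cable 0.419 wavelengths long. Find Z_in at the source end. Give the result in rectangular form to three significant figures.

βl = 2π × 0.419 = 151°
tan(βl) = tan(151°) = -0.558
Z_in = Z_0·(Z_L + jZ_0·tanβl)/(Z_0 + jZ_L·tanβl)
     = 50·(164 − j136)/(-10.3 − j91.5)

Z_in ≈ 63.4 + j96.7 Ω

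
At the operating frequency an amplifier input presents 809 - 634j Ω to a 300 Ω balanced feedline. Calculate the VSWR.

Γ = (Z_L − Z_0)/(Z_L + Z_0) = (509 − j634)/(1109 − j634)
|Γ| = 813/1280 = 0.636
VSWR = (1 + |Γ|)/(1 − |Γ|) = 1.64/0.364

VSWR ≈ 4.5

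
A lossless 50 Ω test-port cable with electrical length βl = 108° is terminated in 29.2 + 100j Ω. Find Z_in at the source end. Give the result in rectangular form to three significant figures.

Z_in ≈ 5.62 − j6.12 Ω

tan(βl) = tan(108°) = -3.08
Z_in = Z_0·(Z_L + jZ_0·tanβl)/(Z_0 + jZ_L·tanβl)
     = 50·(29.2 − j53.9)/(358 − j89.9)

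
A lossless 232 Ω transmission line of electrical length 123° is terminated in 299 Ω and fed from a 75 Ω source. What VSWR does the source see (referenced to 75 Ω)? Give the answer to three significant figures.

tan(βl) = -1.54
Z_in = Z_0·(Z_L + jZ_0·tanβl)/(Z_0 + jZ_L·tanβl) = 204 + j47.8 Ω
Γ_s = (Z_in − Z_s)/(Z_in + Z_s) = (129 + j47.8)/(279 + j47.8), |Γ_s| = 0.486
VSWR = (1 + |Γ_s|)/(1 − |Γ_s|)

VSWR ≈ 2.89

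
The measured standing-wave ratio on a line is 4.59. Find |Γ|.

|Γ| ≈ 0.642

|Γ| = (S − 1)/(S + 1) = (4.59 − 1)/(4.59 + 1) = 3.59/5.59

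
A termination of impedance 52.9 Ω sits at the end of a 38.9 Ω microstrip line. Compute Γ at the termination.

Γ = (Z_L − Z_0)/(Z_L + Z_0) = (52.9 − 38.9)/(52.9 + 38.9) = 14/91.8

Γ = 0.153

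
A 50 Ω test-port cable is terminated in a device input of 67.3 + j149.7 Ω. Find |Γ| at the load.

|Γ| ≈ 0.792

Γ = (Z_L − Z_0)/(Z_L + Z_0) = (17.3 + j149.7)/(117.3 + j149.7)
|Γ| = 151/190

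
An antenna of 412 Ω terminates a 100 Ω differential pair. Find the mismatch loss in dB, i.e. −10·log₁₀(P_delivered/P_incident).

mismatch loss ≈ 2.02 dB

Γ = (412 − 100)/(412 + 100) = 0.609
|Γ|² = 0.371, so P_del/P_inc = 1 − |Γ|² = 0.629
ML = −10·log₁₀(1 − |Γ|²)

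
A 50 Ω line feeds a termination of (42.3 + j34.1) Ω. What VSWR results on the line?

VSWR ≈ 2.1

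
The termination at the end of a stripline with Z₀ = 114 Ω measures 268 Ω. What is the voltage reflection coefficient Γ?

Γ = 0.403

Γ = (Z_L − Z_0)/(Z_L + Z_0) = (268 − 114)/(268 + 114) = 154/382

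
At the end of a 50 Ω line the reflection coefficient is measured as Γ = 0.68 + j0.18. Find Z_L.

Z_L ≈ 187 + j134 Ω

Z_L = Z_0·(1 + Γ)/(1 − Γ) = 50·(1.68 + j0.18)/(0.32 − j0.18)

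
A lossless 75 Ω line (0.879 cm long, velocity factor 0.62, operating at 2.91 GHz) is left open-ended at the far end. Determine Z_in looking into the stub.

Z_in ≈ −j64 Ω

λ = v/f = 0.62·c / 2.91 GHz = 0.0639 m
βl = 2π·l/λ = 2π × 0.138 = 49.5°
tan(βl) = 1.17
For an open-ended stub, Z_in = −jZ_0·cot(βl) = −jZ_0/tan(βl)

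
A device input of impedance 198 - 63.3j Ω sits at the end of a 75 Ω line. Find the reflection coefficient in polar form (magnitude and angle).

Γ ≈ 0.494 ∠ -14.2°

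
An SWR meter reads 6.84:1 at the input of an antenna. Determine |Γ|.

|Γ| = (S − 1)/(S + 1) = (6.84 − 1)/(6.84 + 1) = 5.84/7.84

|Γ| ≈ 0.745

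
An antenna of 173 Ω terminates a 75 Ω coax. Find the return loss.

Γ = (173 − 75)/(173 + 75) = 0.395
RL = −20·log₁₀|Γ| = −20·log₁₀(0.395)

RL ≈ 8.06 dB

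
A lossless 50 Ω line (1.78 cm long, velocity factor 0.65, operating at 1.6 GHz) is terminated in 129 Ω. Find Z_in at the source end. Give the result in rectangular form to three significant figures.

Z_in ≈ 28.2 − j29.9 Ω

λ = v/f = 0.65·c / 1.6 GHz = 0.122 m
βl = 2π·l/λ = 2π × 0.146 = 52.6°
tan(βl) = tan(52.6°) = 1.31
Z_in = Z_0·(Z_L + jZ_0·tanβl)/(Z_0 + jZ_L·tanβl)
     = 50·(129 + j65.3)/(50 + j169)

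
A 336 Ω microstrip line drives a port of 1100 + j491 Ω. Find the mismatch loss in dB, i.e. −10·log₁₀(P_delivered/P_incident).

Γ = (764 + j491)/(1436 + j491), |Γ| = 0.598
|Γ|² = 0.358, so P_del/P_inc = 1 − |Γ|² = 0.642
ML = −10·log₁₀(1 − |Γ|²)

mismatch loss ≈ 1.93 dB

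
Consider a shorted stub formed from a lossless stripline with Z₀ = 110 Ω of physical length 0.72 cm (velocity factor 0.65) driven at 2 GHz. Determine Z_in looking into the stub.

Z_in ≈ +j55 Ω

λ = v/f = 0.65·c / 2 GHz = 0.0975 m
βl = 2π·l/λ = 2π × 0.0738 = 26.6°
tan(βl) = 0.5
For a shorted stub, Z_in = jZ_0·tan(βl)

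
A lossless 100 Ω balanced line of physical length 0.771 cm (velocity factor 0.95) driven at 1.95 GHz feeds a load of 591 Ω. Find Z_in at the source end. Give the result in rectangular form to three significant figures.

λ = v/f = 0.95·c / 1.95 GHz = 0.146 m
βl = 2π·l/λ = 2π × 0.0528 = 19°
tan(βl) = tan(19°) = 0.344
Z_in = Z_0·(Z_L + jZ_0·tanβl)/(Z_0 + jZ_L·tanβl)
     = 100·(591 + j34.4)/(100 + j203)

Z_in ≈ 129 − j227 Ω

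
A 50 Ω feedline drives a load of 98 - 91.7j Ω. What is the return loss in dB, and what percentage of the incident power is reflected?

RL ≈ 4.52 dB; 35.3% of incident power reflected

Γ = (48 − j91.7)/(148 − j91.7), |Γ| = 0.594
RL = −20·log₁₀(0.594) = 4.52 dB
P_refl/P_inc = |Γ|² = 0.353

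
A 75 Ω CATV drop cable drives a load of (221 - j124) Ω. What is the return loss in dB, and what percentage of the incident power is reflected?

Γ = (146 − j124)/(296 − j124), |Γ| = 0.597
RL = −20·log₁₀(0.597) = 4.48 dB
P_refl/P_inc = |Γ|² = 0.356

RL ≈ 4.48 dB; 35.6% of incident power reflected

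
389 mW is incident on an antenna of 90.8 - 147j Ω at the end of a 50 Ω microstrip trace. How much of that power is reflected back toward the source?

|Γ| = |(40.8 − j147)/(140.8 − j147)| = 0.749
|Γ|² = 0.562
P_refl = |Γ|²·P_inc = 219 mW, P_del = (1 − |Γ|²)·P_inc = 170 mW

P_reflected ≈ 219 mW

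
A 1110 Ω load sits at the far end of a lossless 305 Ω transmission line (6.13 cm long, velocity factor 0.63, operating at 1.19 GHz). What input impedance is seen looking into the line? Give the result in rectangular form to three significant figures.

λ = v/f = 0.63·c / 1.19 GHz = 0.159 m
βl = 2π·l/λ = 2π × 0.386 = 139°
tan(βl) = tan(139°) = -0.871
Z_in = Z_0·(Z_L + jZ_0·tanβl)/(Z_0 + jZ_L·tanβl)
     = 305·(1110 − j266)/(305 − j967)

Z_in ≈ 177 + j294 Ω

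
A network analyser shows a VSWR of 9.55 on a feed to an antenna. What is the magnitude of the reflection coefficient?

|Γ| ≈ 0.81

|Γ| = (S − 1)/(S + 1) = (9.55 − 1)/(9.55 + 1) = 8.55/10.6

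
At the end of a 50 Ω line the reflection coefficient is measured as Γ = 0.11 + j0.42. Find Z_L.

Z_L = Z_0·(1 + Γ)/(1 − Γ) = 50·(1.11 + j0.42)/(0.89 − j0.42)

Z_L ≈ 41.9 + j43.4 Ω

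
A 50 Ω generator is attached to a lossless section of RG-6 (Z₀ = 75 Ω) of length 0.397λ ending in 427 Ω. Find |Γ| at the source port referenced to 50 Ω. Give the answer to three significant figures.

|Γ| ≈ 0.745

βl = 2π × 0.397 = 143°
tan(βl) = -0.756
Z_in = Z_0·(Z_L + jZ_0·tanβl)/(Z_0 + jZ_L·tanβl) = 34.4 + j91.2 Ω
Γ_s = (Z_in − Z_s)/(Z_in + Z_s) = (-15.6 + j91.2)/(84.4 + j91.2), |Γ_s| = 0.745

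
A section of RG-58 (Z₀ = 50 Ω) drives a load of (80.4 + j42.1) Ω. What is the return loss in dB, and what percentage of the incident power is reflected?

RL ≈ 8.43 dB; 14.4% of incident power reflected

Γ = (30.4 + j42.1)/(130.4 + j42.1), |Γ| = 0.379
RL = −20·log₁₀(0.379) = 8.43 dB
P_refl/P_inc = |Γ|² = 0.144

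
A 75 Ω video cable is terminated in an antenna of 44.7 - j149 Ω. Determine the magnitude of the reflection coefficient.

|Γ| ≈ 0.796

Γ = (Z_L − Z_0)/(Z_L + Z_0) = (-30.3 − j149)/(119.7 − j149)
|Γ| = 152/191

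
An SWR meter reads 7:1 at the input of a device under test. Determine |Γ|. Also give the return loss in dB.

|Γ| = (S − 1)/(S + 1) = (7 − 1)/(7 + 1) = 6/8
RL = −20·log₁₀|Γ| = −20·log₁₀(0.75)

|Γ| ≈ 0.75; return loss ≈ 2.5 dB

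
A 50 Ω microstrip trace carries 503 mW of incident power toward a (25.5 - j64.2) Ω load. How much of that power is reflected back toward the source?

|Γ| = |(-24.5 − j64.2)/(75.5 − j64.2)| = 0.693
|Γ|² = 0.481
P_refl = |Γ|²·P_inc = 242 mW, P_del = (1 − |Γ|²)·P_inc = 261 mW

P_reflected ≈ 242 mW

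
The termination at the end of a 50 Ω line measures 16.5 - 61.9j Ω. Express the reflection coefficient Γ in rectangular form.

Γ ≈ 0.194 − j0.75

Γ = (Z_L − Z_0)/(Z_L + Z_0) = (-33.5 − j61.9)/(66.5 − j61.9)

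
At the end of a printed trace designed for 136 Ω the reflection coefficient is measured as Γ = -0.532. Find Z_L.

Z_L ≈ 41.5 Ω

Z_L = Z_0·(1 + Γ)/(1 − Γ) = 136·(0.468)/(1.53)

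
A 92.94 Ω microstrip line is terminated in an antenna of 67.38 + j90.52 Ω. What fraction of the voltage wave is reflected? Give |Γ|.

|Γ| ≈ 0.511

Γ = (Z_L − Z_0)/(Z_L + Z_0) = (-25.56 + j90.52)/(160.3 + j90.52)
|Γ| = 94.1/184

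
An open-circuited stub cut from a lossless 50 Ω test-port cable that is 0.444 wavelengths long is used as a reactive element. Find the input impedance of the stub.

Z_in ≈ +j136 Ω

βl = 2π × 0.444 = 160°
tan(βl) = -0.367
For an open-circuited stub, Z_in = −jZ_0·cot(βl) = −jZ_0/tan(βl)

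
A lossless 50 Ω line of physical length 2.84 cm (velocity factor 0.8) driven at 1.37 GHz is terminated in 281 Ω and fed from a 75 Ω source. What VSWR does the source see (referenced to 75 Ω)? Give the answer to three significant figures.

VSWR ≈ 7.16

λ = v/f = 0.8·c / 1.37 GHz = 0.175 m
βl = 2π·l/λ = 2π × 0.162 = 58.4°
tan(βl) = 1.62
Z_in = Z_0·(Z_L + jZ_0·tanβl)/(Z_0 + jZ_L·tanβl) = 12.1 − j29.5 Ω
Γ_s = (Z_in − Z_s)/(Z_in + Z_s) = (-62.9 − j29.5)/(87.1 − j29.5), |Γ_s| = 0.755
VSWR = (1 + |Γ_s|)/(1 − |Γ_s|)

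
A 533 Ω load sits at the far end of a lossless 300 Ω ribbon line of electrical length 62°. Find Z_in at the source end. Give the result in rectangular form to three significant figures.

Z_in ≈ 199 − j100 Ω

tan(βl) = tan(62°) = 1.88
Z_in = Z_0·(Z_L + jZ_0·tanβl)/(Z_0 + jZ_L·tanβl)
     = 300·(533 + j564)/(300 + j1000)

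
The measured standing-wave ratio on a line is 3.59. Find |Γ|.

|Γ| = (S − 1)/(S + 1) = (3.59 − 1)/(3.59 + 1) = 2.59/4.59

|Γ| ≈ 0.564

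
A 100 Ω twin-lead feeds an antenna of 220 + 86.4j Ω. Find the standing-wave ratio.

Γ = (Z_L − Z_0)/(Z_L + Z_0) = (120 + j86.4)/(320 + j86.4)
|Γ| = 148/331 = 0.446
VSWR = (1 + |Γ|)/(1 − |Γ|) = 1.45/0.554

VSWR ≈ 2.61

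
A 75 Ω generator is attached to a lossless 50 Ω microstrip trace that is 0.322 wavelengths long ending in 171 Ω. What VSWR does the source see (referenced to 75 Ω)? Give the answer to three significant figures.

βl = 2π × 0.322 = 116°
tan(βl) = -2.06
Z_in = Z_0·(Z_L + jZ_0·tanβl)/(Z_0 + jZ_L·tanβl) = 17.7 + j21.8 Ω
Γ_s = (Z_in − Z_s)/(Z_in + Z_s) = (-57.3 + j21.8)/(92.7 + j21.8), |Γ_s| = 0.643
VSWR = (1 + |Γ_s|)/(1 − |Γ_s|)

VSWR ≈ 4.61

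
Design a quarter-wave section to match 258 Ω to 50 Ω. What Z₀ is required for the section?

Z_qwt = √(Z_0·R_L) = √(50 × 258) = √12900

Z_qwt ≈ 114 Ω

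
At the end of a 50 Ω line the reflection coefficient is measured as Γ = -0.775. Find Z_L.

Z_L ≈ 6.34 Ω

Z_L = Z_0·(1 + Γ)/(1 − Γ) = 50·(0.225)/(1.77)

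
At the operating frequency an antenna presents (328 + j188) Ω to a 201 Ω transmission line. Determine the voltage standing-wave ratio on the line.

Γ = (Z_L − Z_0)/(Z_L + Z_0) = (127 + j188)/(529 + j188)
|Γ| = 227/561 = 0.404
VSWR = (1 + |Γ|)/(1 − |Γ|) = 1.4/0.596

VSWR ≈ 2.36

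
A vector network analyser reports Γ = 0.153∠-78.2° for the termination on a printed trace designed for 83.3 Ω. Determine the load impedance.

Z_L = Z_0·(1 + Γ)/(1 − Γ) = 83.3·(1.03 − j0.15)/(0.969 + j0.15)

Z_L ≈ 84.7 − j26 Ω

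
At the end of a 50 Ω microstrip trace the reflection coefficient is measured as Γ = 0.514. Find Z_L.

Z_L ≈ 156 Ω

Z_L = Z_0·(1 + Γ)/(1 − Γ) = 50·(1.51)/(0.486)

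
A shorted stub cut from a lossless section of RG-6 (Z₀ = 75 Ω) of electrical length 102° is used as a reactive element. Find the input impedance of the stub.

Z_in ≈ −j353 Ω

tan(βl) = -4.7
For a shorted stub, Z_in = jZ_0·tan(βl)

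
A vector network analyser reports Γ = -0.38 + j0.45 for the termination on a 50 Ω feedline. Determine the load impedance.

Z_L = Z_0·(1 + Γ)/(1 − Γ) = 50·(0.62 + j0.45)/(1.38 − j0.45)

Z_L ≈ 15.5 + j21.4 Ω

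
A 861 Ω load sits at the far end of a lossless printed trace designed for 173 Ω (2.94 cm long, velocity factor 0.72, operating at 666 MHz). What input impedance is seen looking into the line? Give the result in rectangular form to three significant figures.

Z_in ≈ 109 − j236 Ω

λ = v/f = 0.72·c / 666 MHz = 0.324 m
βl = 2π·l/λ = 2π × 0.0906 = 32.6°
tan(βl) = tan(32.6°) = 0.64
Z_in = Z_0·(Z_L + jZ_0·tanβl)/(Z_0 + jZ_L·tanβl)
     = 173·(861 + j111)/(173 + j551)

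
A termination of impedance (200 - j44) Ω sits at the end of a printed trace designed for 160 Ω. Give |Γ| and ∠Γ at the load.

Γ ≈ 0.164 ∠ -40.8°

Γ = (Z_L − Z_0)/(Z_L + Z_0) = (40 − j44)/(360 − j44)
|Γ| = 59.5/363 = 0.164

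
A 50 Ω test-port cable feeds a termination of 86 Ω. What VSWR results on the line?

For a purely resistive load, VSWR = R_L/Z_0 or Z_0/R_L (whichever > 1) = 86/50

VSWR ≈ 1.72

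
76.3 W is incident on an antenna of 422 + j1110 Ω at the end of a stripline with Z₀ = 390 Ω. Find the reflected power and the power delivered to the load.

P_reflected ≈ 49.7 W; P_delivered ≈ 26.6 W

|Γ| = |(32 + j1110)/(812 + j1110)| = 0.807
|Γ|² = 0.652
P_refl = |Γ|²·P_inc = 49.7 W, P_del = (1 − |Γ|²)·P_inc = 26.6 W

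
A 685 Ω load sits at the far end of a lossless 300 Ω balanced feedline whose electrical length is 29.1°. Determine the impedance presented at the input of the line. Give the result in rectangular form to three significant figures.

tan(βl) = tan(29.1°) = 0.557
Z_in = Z_0·(Z_L + jZ_0·tanβl)/(Z_0 + jZ_L·tanβl)
     = 300·(685 + j167)/(300 + j381)

Z_in ≈ 343 − j269 Ω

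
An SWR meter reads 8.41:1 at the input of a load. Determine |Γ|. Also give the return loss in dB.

|Γ| ≈ 0.787; return loss ≈ 2.08 dB

|Γ| = (S − 1)/(S + 1) = (8.41 − 1)/(8.41 + 1) = 7.41/9.41
RL = −20·log₁₀|Γ| = −20·log₁₀(0.787)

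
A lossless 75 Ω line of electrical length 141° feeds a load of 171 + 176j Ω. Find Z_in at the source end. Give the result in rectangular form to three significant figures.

Z_in ≈ 24 + j55 Ω

tan(βl) = tan(141°) = -0.81
Z_in = Z_0·(Z_L + jZ_0·tanβl)/(Z_0 + jZ_L·tanβl)
     = 75·(171 + j115)/(218 − j138)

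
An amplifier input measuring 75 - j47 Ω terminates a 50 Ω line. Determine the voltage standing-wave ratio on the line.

VSWR ≈ 2.33

Γ = (Z_L − Z_0)/(Z_L + Z_0) = (25 − j47)/(125 − j47)
|Γ| = 53.2/134 = 0.399
VSWR = (1 + |Γ|)/(1 − |Γ|) = 1.4/0.601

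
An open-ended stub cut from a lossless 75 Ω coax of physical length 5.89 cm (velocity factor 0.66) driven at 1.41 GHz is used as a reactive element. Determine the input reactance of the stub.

λ = v/f = 0.66·c / 1.41 GHz = 0.14 m
βl = 2π·l/λ = 2π × 0.419 = 151°
tan(βl) = -0.554
For an open-ended stub, Z_in = −jZ_0·cot(βl) = −jZ_0/tan(βl)

X_in ≈ 135 Ω (inductive)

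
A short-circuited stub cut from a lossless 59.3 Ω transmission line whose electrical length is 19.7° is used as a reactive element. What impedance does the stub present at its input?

tan(βl) = 0.358
For a short-circuited stub, Z_in = jZ_0·tan(βl)

Z_in ≈ +j21.2 Ω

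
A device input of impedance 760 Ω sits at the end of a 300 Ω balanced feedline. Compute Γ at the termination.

Γ = (Z_L − Z_0)/(Z_L + Z_0) = (760 − 300)/(760 + 300) = 460/1060

Γ = 0.434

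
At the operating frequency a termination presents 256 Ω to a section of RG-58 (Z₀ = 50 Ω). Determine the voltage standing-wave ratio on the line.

Γ = (256 − 50)/(256 + 50) = 0.673
VSWR = (1 + 0.673)/(1 − 0.673)

VSWR ≈ 5.12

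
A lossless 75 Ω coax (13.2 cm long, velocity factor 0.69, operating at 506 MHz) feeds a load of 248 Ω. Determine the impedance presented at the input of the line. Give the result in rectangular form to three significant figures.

Z_in ≈ 27.5 + j32.7 Ω

λ = v/f = 0.69·c / 506 MHz = 0.409 m
βl = 2π·l/λ = 2π × 0.323 = 116°
tan(βl) = tan(116°) = -2.04
Z_in = Z_0·(Z_L + jZ_0·tanβl)/(Z_0 + jZ_L·tanβl)
     = 75·(248 − j153)/(75 − j505)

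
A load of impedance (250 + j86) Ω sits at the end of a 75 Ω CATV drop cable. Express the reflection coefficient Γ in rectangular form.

Γ ≈ 0.569 + j0.114

Γ = (Z_L − Z_0)/(Z_L + Z_0) = (175 + j86)/(325 + j86)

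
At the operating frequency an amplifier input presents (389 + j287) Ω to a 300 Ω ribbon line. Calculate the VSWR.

VSWR ≈ 2.35

Γ = (Z_L − Z_0)/(Z_L + Z_0) = (89 + j287)/(689 + j287)
|Γ| = 300/746 = 0.403
VSWR = (1 + |Γ|)/(1 − |Γ|) = 1.4/0.597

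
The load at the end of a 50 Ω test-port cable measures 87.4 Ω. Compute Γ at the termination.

Γ = 0.272

Γ = (Z_L − Z_0)/(Z_L + Z_0) = (87.4 − 50)/(87.4 + 50) = 37.4/137.4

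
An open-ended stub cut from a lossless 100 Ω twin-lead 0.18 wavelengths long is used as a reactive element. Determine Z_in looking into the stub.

βl = 2π × 0.18 = 64.8°
tan(βl) = 2.13
For an open-ended stub, Z_in = −jZ_0·cot(βl) = −jZ_0/tan(βl)

Z_in ≈ −j47.1 Ω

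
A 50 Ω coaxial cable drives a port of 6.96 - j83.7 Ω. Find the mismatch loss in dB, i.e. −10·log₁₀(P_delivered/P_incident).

Γ = (-43.04 − j83.7)/(56.96 − j83.7), |Γ| = 0.93
|Γ|² = 0.864, so P_del/P_inc = 1 − |Γ|² = 0.136
ML = −10·log₁₀(1 − |Γ|²)

mismatch loss ≈ 8.67 dB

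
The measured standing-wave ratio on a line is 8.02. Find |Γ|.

|Γ| ≈ 0.778

|Γ| = (S − 1)/(S + 1) = (8.02 − 1)/(8.02 + 1) = 7.02/9.02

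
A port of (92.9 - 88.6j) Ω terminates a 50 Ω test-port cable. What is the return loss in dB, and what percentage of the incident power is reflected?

Γ = (42.9 − j88.6)/(142.9 − j88.6), |Γ| = 0.585
RL = −20·log₁₀(0.585) = 4.65 dB
P_refl/P_inc = |Γ|² = 0.343

RL ≈ 4.65 dB; 34.3% of incident power reflected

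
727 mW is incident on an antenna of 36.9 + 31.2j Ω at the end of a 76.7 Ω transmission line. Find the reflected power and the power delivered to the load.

|Γ| = |(-39.8 + j31.2)/(113.6 + j31.2)| = 0.429
|Γ|² = 0.184
P_refl = |Γ|²·P_inc = 134 mW, P_del = (1 − |Γ|²)·P_inc = 593 mW

P_reflected ≈ 134 mW; P_delivered ≈ 593 mW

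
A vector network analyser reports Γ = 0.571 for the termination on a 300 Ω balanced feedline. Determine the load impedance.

Z_L = Z_0·(1 + Γ)/(1 − Γ) = 300·(1.57)/(0.429)

Z_L ≈ 1100 Ω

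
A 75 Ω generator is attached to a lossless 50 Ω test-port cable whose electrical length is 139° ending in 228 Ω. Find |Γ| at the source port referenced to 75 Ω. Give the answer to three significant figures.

tan(βl) = -0.869
Z_in = Z_0·(Z_L + jZ_0·tanβl)/(Z_0 + jZ_L·tanβl) = 24 + j51.5 Ω
Γ_s = (Z_in − Z_s)/(Z_in + Z_s) = (-51 + j51.5)/(99 + j51.5), |Γ_s| = 0.65

|Γ| ≈ 0.65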